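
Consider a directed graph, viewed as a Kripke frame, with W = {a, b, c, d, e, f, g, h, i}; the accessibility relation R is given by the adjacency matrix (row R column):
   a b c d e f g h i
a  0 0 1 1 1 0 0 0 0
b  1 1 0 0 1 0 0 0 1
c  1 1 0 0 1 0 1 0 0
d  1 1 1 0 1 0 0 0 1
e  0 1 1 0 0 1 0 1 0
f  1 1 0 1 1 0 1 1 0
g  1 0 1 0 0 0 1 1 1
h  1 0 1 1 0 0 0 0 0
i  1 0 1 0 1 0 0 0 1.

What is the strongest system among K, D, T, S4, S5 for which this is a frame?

Serial (axiom D): yes — every world has a successor (e.g. a R c).
Reflexive (axiom T): no — a is not related to itself.
Transitive (axiom 4): no — a R c and c R b, but not a R b.
Euclidean (axiom 5): no — a R c and a R d, but not c R d.
So F validates K, D; T would additionally require R to be reflexive. The strongest is D.

D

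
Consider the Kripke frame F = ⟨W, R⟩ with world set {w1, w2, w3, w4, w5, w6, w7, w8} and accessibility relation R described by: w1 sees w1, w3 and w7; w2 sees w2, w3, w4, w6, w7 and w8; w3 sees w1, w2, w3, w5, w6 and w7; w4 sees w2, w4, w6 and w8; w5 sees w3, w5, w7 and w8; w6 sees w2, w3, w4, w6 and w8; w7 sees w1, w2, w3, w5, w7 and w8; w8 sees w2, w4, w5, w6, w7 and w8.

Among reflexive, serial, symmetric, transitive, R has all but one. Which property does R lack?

Reflexive: yes — every world is R-related to itself.
Serial: yes — every world has a successor (e.g. w1 R w1).
Symmetric: yes — every pair in R has its reverse in R.
Transitive: no — w1 R w3 and w3 R w2, but not w1 R w2.
Only transitive fails.

transitive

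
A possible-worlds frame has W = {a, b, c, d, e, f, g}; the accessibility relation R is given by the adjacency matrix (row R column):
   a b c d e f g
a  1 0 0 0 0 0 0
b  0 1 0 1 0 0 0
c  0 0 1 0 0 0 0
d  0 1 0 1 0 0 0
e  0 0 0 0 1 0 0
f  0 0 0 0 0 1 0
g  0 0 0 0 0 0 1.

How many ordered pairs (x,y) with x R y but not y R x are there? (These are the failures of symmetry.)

0

R is symmetric; there are no such tuples.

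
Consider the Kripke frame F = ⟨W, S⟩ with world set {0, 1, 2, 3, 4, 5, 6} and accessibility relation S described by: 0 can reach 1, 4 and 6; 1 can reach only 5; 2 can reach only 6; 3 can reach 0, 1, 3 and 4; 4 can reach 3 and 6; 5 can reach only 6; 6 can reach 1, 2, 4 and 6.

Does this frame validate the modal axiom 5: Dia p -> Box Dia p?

By correspondence theory, 5 is valid on a frame iff S is Euclidean.
Euclidean: no — 0 S 1 and 0 S 4, but not 1 S 4.

No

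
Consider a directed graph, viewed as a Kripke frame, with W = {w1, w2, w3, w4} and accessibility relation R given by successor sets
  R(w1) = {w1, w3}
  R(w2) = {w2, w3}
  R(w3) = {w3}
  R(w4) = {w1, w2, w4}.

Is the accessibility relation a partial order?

No

Reflexive: yes — every world is R-related to itself.
Transitive: no — w4 R w1 and w1 R w3, but not w4 R w3.
Antisymmetric: yes — no distinct pair is related both ways.
So R is not a partial order.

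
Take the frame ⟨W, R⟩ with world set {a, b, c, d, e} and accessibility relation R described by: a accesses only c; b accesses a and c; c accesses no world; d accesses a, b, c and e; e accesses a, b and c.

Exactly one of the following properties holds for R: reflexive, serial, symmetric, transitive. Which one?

transitive

Reflexive: no — a is not related to itself.
Serial: no — c has no R-successor.
Symmetric: no — a R c but not c R a.
Transitive: yes — every two-step R-path is closed by a direct edge.
Only transitive holds.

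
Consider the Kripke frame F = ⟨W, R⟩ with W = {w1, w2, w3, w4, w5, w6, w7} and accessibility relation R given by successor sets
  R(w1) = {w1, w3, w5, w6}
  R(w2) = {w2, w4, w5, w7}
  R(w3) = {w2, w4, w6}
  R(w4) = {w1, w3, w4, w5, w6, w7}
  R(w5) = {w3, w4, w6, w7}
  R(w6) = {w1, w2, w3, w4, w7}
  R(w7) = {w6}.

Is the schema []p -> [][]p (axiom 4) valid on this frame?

Axiom 4 corresponds to the accessibility relation being transitive.
Transitive: no — w1 R w3 and w3 R w2, but not w1 R w2.

No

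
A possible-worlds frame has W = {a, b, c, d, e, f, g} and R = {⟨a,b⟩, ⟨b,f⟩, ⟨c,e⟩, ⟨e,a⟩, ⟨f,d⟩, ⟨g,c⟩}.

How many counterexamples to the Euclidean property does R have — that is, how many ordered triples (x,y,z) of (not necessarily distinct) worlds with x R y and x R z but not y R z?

Enumerating: (a,b,b), (b,f,f), (c,e,e), (e,a,a), (f,d,d), (g,c,c).

6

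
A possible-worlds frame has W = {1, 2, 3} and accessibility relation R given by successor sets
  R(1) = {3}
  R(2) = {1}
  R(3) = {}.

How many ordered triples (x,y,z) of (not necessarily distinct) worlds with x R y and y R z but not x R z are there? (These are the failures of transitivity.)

1

Enumerating: (2,1,3).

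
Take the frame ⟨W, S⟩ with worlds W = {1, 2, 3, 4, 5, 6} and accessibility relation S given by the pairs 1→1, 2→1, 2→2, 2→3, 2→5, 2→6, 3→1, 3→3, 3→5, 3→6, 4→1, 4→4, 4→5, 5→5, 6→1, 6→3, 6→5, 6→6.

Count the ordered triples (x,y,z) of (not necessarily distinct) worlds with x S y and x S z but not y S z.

26

Enumerating: (2,1,2), (2,1,3), (2,1,5), (2,1,6), (2,3,2), (2,5,1), (2,5,2), (2,5,3), (2,5,6), (2,6,2), (3,1,3), (3,1,5), … and 14 more.
Total: 26.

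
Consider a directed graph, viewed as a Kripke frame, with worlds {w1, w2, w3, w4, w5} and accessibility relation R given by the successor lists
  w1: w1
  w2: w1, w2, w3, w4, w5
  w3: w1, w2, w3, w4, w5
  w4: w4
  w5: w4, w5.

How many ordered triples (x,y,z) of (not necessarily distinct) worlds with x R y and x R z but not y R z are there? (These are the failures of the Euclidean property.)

Enumerating: (w2,w1,w2), (w2,w1,w3), (w2,w1,w4), (w2,w1,w5), (w2,w4,w1), (w2,w4,w2), (w2,w4,w3), (w2,w4,w5), (w2,w5,w1), (w2,w5,w2), (w2,w5,w3), (w3,w1,w2), … and 11 more.
Total: 23.

23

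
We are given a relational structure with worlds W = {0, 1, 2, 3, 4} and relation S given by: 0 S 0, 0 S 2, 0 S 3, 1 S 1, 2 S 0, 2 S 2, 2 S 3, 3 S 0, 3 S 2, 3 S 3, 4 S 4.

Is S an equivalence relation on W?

Reflexive: yes — every world is S-related to itself.
Symmetric: yes — every pair in S has its reverse in S.
Transitive: yes — every two-step S-path is closed by a direct edge.
So S is an equivalence relation.

Yes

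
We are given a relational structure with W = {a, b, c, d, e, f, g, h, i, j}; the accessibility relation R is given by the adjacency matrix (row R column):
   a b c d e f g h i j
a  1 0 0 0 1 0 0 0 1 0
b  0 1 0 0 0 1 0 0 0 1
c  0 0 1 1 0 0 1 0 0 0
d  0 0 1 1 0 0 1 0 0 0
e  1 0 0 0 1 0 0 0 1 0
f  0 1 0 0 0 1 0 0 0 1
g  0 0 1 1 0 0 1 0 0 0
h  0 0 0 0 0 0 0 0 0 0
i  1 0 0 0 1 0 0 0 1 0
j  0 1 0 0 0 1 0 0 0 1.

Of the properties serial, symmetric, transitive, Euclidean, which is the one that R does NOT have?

serial

Serial: no — h has no R-successor.
Symmetric: yes — every pair in R has its reverse in R.
Transitive: yes — every two-step R-path is closed by a direct edge.
Euclidean: yes — any two successors of a common world are R-related.
Only serial fails.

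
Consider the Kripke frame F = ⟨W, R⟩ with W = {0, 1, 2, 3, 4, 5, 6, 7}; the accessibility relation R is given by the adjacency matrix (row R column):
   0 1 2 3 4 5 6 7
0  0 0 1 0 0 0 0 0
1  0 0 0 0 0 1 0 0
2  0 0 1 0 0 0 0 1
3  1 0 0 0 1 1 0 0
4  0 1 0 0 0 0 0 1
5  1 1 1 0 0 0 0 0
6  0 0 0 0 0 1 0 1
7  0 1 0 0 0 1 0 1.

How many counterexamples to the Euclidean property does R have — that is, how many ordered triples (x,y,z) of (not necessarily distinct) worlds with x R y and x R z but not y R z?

Enumerating: (1,5,5), (2,7,2), (3,0,0), (3,0,4), (3,0,5), (3,4,0), (3,4,4), (3,4,5), (3,5,4), (3,5,5), (4,1,1), (4,1,7), … and 13 more.
Total: 25.

25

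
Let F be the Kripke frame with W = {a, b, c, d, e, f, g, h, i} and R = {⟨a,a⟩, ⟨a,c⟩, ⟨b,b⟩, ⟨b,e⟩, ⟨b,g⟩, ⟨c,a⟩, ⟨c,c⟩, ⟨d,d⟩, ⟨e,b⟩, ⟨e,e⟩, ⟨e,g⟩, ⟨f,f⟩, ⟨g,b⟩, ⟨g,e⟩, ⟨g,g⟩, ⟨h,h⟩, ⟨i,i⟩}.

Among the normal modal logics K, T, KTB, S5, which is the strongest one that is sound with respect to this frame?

S5

Reflexive (axiom T): yes — every world is R-related to itself.
Symmetric (axiom B): yes — every pair in R has its reverse in R.
Euclidean (axiom 5): yes — any two successors of a common world are R-related.
So F validates K, T, KTB, S5. The strongest is S5.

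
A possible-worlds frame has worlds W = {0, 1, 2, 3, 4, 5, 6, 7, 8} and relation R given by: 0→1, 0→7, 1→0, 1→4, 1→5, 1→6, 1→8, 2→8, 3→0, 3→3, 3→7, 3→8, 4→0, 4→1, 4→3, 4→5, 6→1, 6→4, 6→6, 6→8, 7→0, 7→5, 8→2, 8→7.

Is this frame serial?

Serial: no — 5 has no R-successor.

No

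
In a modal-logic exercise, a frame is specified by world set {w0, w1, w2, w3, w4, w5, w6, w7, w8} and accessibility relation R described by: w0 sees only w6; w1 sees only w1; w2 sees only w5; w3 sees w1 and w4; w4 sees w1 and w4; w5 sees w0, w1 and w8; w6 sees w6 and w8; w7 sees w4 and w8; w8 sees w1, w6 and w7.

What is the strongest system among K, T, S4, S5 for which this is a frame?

Reflexive (axiom T): no — w0 is not related to itself.
Transitive (axiom 4): no — w0 R w6 and w6 R w8, but not w0 R w8.
Euclidean (axiom 5): no — w3 R w1 and w3 R w4, but not w1 R w4.
So F validates K; T would additionally require R to be reflexive. The strongest is K.

K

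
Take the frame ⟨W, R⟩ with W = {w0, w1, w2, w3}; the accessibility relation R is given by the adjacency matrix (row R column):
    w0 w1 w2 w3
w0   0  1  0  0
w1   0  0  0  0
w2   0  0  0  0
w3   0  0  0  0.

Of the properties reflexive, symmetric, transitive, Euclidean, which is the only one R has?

transitive

Reflexive: no — w0 is not related to itself.
Symmetric: no — w0 R w1 but not w1 R w0.
Transitive: yes — every two-step R-path is closed by a direct edge.
Euclidean: no — w0 R w1 and w0 R w1, but not w1 R w1.
Only transitive holds.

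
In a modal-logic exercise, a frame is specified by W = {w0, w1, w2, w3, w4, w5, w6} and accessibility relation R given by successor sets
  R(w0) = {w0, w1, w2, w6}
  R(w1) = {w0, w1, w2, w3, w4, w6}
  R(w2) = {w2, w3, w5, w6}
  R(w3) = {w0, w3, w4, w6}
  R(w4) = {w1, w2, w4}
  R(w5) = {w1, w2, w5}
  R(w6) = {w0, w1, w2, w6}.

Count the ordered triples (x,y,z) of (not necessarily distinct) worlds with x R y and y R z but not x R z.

32

Enumerating: (w0,w1,w3), (w0,w1,w4), (w0,w2,w3), (w0,w2,w5), (w1,w2,w5), (w2,w3,w0), (w2,w3,w4), (w2,w5,w1), (w2,w6,w0), (w2,w6,w1), (w3,w0,w1), (w3,w0,w2), … and 20 more.
Total: 32.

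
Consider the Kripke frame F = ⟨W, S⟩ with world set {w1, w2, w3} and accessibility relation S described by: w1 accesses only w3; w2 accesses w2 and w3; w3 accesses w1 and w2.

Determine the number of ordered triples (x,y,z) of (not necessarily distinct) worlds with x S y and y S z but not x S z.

5

Enumerating: (w1,w3,w1), (w1,w3,w2), (w2,w3,w1), (w3,w1,w3), (w3,w2,w3).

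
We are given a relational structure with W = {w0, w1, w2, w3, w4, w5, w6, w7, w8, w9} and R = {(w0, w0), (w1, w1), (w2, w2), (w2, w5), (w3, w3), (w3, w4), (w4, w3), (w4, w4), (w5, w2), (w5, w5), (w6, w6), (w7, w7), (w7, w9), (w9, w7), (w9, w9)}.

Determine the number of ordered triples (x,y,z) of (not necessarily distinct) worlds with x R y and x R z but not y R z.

R is Euclidean; there are no such tuples.

0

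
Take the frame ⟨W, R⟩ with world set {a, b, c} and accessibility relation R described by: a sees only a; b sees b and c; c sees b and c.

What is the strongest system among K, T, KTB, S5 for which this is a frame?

Reflexive (axiom T): yes — every world is R-related to itself.
Symmetric (axiom B): yes — every pair in R has its reverse in R.
Euclidean (axiom 5): yes — any two successors of a common world are R-related.
So F validates K, T, KTB, S5. The strongest is S5.

S5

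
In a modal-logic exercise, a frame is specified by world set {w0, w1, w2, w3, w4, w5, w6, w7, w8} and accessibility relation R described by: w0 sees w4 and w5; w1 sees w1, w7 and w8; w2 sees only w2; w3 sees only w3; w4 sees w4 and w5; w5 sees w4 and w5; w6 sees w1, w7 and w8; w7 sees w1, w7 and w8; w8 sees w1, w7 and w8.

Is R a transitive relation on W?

Yes

Transitive: yes — every two-step R-path is closed by a direct edge.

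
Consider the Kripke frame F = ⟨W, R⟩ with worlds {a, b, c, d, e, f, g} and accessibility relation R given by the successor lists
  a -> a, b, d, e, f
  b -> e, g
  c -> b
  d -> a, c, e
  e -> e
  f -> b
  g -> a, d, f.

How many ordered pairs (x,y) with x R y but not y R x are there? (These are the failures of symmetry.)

Enumerating: (a,b), (a,e), (a,f), (b,e), (b,g), (c,b), (d,c), (d,e), (f,b), (g,a), (g,d), (g,f).

12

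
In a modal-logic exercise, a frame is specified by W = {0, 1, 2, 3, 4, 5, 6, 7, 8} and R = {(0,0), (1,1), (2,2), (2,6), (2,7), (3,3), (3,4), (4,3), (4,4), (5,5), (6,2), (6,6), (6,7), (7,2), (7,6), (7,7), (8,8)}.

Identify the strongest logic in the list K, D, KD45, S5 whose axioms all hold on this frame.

S5

Serial (axiom D): yes — every world has a successor (e.g. 0 R 0).
Euclidean (axiom 5): yes — any two successors of a common world are R-related.
Transitive (axiom 4): yes — every two-step R-path is closed by a direct edge.
Reflexive (axiom T): yes — every world is R-related to itself.
So F validates K, D, KD45, S5. The strongest is S5.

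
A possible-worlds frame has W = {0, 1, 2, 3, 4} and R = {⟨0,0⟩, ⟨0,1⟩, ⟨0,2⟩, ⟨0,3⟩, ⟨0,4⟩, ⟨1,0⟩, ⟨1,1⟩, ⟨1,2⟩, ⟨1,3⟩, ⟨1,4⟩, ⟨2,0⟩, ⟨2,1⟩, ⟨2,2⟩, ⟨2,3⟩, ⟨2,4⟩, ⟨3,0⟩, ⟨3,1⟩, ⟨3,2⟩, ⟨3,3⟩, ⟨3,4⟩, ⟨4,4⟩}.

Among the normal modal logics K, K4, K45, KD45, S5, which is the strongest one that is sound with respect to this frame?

Transitive (axiom 4): yes — every two-step R-path is closed by a direct edge.
Euclidean (axiom 5): no — 0 R 4 and 0 R 1, but not 4 R 1.
Serial (axiom D): yes — every world has a successor (e.g. 0 R 0).
Reflexive (axiom T): yes — every world is R-related to itself.
So F validates K, K4; K45 would additionally require R to be Euclidean. The strongest is K4.

K4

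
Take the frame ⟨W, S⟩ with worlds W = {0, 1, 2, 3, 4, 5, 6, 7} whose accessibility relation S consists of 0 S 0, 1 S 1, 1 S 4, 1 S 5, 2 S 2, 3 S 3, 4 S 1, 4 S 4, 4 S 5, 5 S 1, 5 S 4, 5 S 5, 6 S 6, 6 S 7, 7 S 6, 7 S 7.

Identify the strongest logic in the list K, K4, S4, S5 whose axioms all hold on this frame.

S5

Transitive (axiom 4): yes — every two-step S-path is closed by a direct edge.
Reflexive (axiom T): yes — every world is S-related to itself.
Euclidean (axiom 5): yes — any two successors of a common world are S-related.
So F validates K, K4, S4, S5. The strongest is S5.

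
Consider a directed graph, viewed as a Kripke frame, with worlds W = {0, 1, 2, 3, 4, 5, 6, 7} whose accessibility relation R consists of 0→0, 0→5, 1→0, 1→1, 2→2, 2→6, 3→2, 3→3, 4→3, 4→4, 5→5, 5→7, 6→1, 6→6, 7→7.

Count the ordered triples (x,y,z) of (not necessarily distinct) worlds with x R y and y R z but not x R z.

6

Enumerating: (0,5,7), (1,0,5), (2,6,1), (3,2,6), (4,3,2), (6,1,0).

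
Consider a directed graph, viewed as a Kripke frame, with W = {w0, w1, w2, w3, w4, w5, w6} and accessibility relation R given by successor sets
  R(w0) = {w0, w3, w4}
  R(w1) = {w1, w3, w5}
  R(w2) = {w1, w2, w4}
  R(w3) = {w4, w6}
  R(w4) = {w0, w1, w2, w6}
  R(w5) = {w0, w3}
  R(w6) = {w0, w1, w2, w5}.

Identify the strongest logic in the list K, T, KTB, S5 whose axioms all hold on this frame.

Reflexive (axiom T): no — w3 is not related to itself.
Symmetric (axiom B): no — w0 R w3 but not w3 R w0.
Euclidean (axiom 5): no — w0 R w4 and w0 R w3, but not w4 R w3.
So F validates K; T would additionally require R to be reflexive. The strongest is K.

K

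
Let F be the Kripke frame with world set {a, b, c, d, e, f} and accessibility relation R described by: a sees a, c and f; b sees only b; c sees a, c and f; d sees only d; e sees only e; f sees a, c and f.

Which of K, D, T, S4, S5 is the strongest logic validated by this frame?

S5

Serial (axiom D): yes — every world has a successor (e.g. a R a).
Reflexive (axiom T): yes — every world is R-related to itself.
Transitive (axiom 4): yes — every two-step R-path is closed by a direct edge.
Euclidean (axiom 5): yes — any two successors of a common world are R-related.
So F validates K, D, T, S4, S5. The strongest is S5.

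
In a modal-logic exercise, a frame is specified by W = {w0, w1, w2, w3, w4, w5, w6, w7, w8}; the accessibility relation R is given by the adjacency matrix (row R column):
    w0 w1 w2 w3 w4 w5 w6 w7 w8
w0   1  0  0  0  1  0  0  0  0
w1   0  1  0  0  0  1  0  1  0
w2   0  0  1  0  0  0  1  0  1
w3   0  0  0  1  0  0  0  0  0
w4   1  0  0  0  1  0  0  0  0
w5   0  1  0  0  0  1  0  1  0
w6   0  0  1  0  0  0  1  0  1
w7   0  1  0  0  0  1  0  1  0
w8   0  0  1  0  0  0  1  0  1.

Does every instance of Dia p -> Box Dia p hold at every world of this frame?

By correspondence theory, 5 is valid on a frame iff R is Euclidean.
Euclidean: yes — any two successors of a common world are R-related.

Yes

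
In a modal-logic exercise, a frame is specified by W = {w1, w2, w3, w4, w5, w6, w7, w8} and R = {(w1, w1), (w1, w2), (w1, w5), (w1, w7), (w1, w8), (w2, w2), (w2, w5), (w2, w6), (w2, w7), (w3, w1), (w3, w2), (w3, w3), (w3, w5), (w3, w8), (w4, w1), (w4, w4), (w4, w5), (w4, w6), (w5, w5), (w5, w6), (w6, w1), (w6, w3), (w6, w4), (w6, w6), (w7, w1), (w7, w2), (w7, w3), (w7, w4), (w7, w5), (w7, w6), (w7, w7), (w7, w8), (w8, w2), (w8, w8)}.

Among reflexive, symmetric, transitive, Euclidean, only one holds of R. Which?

Reflexive: yes — every world is R-related to itself.
Symmetric: no — w1 R w2 but not w2 R w1.
Transitive: no — w1 R w2 and w2 R w6, but not w1 R w6.
Euclidean: no — w1 R w2 and w1 R w8, but not w2 R w8.
Only reflexive holds.

reflexive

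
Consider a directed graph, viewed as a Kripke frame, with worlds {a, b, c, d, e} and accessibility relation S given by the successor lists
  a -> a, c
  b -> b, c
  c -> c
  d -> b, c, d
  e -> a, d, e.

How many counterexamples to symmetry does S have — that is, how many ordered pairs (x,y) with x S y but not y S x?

6

Enumerating: (a,c), (b,c), (d,b), (d,c), (e,a), (e,d).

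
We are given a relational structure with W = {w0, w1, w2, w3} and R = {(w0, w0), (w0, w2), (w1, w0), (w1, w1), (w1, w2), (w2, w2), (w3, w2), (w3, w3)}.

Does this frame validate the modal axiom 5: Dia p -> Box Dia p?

Axiom 5 corresponds to the accessibility relation being Euclidean.
Euclidean: no — w1 R w2 and w1 R w0, but not w2 R w0.

No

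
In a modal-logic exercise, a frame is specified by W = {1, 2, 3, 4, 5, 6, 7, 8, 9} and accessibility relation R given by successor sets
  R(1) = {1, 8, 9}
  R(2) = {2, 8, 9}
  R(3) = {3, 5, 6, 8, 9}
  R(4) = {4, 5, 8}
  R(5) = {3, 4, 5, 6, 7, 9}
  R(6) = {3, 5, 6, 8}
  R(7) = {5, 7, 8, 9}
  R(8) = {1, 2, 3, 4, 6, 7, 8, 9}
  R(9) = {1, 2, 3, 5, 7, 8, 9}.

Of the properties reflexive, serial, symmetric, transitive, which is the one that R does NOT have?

transitive

Reflexive: yes — every world is R-related to itself.
Serial: yes — every world has a successor (e.g. 1 R 1).
Symmetric: yes — every pair in R has its reverse in R.
Transitive: no — 1 R 8 and 8 R 2, but not 1 R 2.
Only transitive fails.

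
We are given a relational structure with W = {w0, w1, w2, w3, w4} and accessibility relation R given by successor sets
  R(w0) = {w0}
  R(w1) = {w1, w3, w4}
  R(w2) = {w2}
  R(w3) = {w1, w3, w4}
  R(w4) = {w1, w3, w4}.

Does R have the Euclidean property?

Yes

Euclidean: yes — any two successors of a common world are R-related.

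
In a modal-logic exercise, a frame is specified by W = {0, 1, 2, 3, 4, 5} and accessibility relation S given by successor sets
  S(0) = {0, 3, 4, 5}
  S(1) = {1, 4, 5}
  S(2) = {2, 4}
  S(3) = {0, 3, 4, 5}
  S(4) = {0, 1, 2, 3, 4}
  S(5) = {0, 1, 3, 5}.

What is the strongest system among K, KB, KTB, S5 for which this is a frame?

KTB

Symmetric (axiom B): yes — every pair in S has its reverse in S.
Reflexive (axiom T): yes — every world is S-related to itself.
Euclidean (axiom 5): no — 0 S 4 and 0 S 5, but not 4 S 5.
So F validates K, KB, KTB; S5 would additionally require S to be Euclidean. The strongest is KTB.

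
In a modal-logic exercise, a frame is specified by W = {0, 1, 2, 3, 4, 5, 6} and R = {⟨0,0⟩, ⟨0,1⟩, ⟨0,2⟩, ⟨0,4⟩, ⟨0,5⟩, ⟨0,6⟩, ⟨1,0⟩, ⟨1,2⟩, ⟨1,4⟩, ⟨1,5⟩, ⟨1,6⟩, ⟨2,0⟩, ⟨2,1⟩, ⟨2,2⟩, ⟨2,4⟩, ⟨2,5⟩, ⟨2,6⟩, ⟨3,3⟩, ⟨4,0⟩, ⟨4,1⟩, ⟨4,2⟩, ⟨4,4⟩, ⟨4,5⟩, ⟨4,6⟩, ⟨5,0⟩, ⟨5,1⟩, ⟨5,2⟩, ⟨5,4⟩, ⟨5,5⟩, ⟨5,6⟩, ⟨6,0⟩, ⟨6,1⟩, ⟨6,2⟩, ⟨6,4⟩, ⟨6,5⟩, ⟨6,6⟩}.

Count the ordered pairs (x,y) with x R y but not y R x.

R is symmetric; there are no such tuples.

0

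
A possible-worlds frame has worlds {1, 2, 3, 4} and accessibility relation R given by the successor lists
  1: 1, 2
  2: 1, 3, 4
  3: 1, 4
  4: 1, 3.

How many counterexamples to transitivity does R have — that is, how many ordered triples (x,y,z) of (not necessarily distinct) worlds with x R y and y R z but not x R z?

7

Enumerating: (1,2,3), (1,2,4), (2,1,2), (3,1,2), (3,4,3), (4,1,2), (4,3,4).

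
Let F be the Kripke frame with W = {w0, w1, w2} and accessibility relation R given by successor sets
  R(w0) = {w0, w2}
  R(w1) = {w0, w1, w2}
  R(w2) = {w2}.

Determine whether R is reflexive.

Reflexive: yes — every world is R-related to itself.

Yes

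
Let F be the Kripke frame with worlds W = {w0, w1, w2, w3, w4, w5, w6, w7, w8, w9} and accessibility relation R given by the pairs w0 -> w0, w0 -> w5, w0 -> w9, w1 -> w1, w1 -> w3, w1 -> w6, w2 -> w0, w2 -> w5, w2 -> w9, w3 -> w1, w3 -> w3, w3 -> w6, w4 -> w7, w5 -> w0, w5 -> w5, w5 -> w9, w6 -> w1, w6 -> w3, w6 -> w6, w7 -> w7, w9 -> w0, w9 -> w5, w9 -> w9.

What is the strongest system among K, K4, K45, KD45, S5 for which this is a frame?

Transitive (axiom 4): yes — every two-step R-path is closed by a direct edge.
Euclidean (axiom 5): yes — any two successors of a common world are R-related.
Serial (axiom D): no — w8 has no R-successor.
Reflexive (axiom T): no — w2 is not related to itself.
So F validates K, K4, K45; KD45 would additionally require R to be serial. The strongest is K45.

K45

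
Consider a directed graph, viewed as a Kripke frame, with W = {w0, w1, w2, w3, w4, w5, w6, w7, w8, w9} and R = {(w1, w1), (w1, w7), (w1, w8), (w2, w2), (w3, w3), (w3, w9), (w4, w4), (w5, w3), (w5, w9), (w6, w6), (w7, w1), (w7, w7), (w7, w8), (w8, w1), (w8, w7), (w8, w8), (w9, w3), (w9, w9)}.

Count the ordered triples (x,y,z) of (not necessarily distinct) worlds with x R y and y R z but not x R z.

R is transitive; there are no such tuples.

0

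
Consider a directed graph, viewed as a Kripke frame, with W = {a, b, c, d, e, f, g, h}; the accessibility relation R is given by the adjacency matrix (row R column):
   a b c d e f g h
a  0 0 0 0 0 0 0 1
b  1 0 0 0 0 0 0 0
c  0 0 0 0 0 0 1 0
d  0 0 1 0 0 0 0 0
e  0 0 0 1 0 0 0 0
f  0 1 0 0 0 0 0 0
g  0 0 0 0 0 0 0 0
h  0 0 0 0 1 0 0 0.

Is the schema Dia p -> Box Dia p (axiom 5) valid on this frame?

Axiom 5 corresponds to the accessibility relation being Euclidean.
Euclidean: no — a R h and a R h, but not h R h.

No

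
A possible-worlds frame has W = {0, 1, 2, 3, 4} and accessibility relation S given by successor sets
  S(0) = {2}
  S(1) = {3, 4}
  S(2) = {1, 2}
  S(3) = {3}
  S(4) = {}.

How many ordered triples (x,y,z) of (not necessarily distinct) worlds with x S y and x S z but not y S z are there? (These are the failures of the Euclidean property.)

Enumerating: (1,3,4), (1,4,3), (1,4,4), (2,1,1), (2,1,2).

5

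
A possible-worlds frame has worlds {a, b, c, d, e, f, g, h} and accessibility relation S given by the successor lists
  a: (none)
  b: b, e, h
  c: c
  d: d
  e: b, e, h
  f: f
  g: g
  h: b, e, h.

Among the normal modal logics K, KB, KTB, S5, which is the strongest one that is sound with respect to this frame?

KB

Symmetric (axiom B): yes — every pair in S has its reverse in S.
Reflexive (axiom T): no — a is not related to itself.
Euclidean (axiom 5): yes — any two successors of a common world are S-related.
So F validates K, KB; KTB would additionally require S to be reflexive. The strongest is KB.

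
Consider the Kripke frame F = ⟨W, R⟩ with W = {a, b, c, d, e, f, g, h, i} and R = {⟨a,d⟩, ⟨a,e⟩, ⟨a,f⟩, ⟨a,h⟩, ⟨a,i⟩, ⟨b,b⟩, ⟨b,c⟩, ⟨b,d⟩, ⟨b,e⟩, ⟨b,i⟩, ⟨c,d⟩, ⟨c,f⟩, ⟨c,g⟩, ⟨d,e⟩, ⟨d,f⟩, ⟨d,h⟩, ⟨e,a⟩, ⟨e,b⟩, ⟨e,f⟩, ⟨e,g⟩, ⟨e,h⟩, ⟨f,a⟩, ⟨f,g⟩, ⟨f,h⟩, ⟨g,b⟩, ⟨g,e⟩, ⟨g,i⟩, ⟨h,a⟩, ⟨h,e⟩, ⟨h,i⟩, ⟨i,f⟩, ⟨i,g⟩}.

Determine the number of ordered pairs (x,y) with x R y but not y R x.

17

Enumerating: (a,d), (a,i), (b,c), (b,d), (b,i), (c,d), (c,f), (c,g), (d,e), (d,f), (d,h), (e,f), (f,g), (f,h), (g,b), (h,i), (i,f).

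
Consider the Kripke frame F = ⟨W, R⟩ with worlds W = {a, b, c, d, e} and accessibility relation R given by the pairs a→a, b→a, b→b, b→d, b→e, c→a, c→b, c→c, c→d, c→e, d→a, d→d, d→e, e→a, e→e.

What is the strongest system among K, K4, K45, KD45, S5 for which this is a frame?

K4

Transitive (axiom 4): yes — every two-step R-path is closed by a direct edge.
Euclidean (axiom 5): no — b R a and b R d, but not a R d.
Serial (axiom D): yes — every world has a successor (e.g. a R a).
Reflexive (axiom T): yes — every world is R-related to itself.
So F validates K, K4; K45 would additionally require R to be Euclidean. The strongest is K4.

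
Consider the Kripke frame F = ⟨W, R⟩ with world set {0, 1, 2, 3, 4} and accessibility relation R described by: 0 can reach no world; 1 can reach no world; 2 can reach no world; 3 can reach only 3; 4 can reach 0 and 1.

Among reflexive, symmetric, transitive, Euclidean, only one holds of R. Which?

transitive

Reflexive: no — 0 is not related to itself.
Symmetric: no — 4 R 0 but not 0 R 4.
Transitive: yes — every two-step R-path is closed by a direct edge.
Euclidean: no — 4 R 0 and 4 R 1, but not 0 R 1.
Only transitive holds.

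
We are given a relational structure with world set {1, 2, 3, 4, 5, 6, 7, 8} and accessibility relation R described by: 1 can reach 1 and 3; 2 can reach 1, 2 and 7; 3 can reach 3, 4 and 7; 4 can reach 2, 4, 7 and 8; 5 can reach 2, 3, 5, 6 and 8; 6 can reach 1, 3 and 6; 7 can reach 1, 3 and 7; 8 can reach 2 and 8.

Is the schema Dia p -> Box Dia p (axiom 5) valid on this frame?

The schema 5 characterises exactly the Euclidean frames.
Euclidean: no — 2 R 1 and 2 R 7, but not 1 R 7.

No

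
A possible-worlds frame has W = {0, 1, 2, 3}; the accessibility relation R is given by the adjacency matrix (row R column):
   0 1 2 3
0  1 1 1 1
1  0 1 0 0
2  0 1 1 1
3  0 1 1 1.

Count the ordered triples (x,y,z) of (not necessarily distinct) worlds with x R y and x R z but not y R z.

9

Enumerating: (0,1,0), (0,1,2), (0,1,3), (0,2,0), (0,3,0), (2,1,2), (2,1,3), (3,1,2), (3,1,3).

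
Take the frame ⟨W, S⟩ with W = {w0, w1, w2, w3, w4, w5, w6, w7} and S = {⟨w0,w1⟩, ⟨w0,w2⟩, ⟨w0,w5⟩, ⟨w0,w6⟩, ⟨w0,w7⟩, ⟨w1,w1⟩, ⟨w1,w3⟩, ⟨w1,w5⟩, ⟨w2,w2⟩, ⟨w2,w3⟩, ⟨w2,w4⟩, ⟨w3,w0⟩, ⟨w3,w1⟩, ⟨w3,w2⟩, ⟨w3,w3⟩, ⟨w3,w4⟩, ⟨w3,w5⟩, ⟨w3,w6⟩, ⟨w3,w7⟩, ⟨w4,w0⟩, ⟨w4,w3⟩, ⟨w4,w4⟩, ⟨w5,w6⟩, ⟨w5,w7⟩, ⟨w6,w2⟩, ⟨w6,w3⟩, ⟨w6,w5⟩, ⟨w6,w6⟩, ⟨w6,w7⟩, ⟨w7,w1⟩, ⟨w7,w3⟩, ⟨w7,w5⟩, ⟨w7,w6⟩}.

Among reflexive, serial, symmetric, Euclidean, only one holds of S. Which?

Reflexive: no — w0 is not related to itself.
Serial: yes — every world has a successor (e.g. w0 S w1).
Symmetric: no — w0 S w1 but not w1 S w0.
Euclidean: no — w0 S w1 and w0 S w2, but not w1 S w2.
Only serial holds.

serial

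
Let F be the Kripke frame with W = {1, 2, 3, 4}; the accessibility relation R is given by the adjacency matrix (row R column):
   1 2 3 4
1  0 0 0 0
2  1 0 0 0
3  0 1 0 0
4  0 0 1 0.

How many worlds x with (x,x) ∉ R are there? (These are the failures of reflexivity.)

Enumerating: 1, 2, 3, 4.

4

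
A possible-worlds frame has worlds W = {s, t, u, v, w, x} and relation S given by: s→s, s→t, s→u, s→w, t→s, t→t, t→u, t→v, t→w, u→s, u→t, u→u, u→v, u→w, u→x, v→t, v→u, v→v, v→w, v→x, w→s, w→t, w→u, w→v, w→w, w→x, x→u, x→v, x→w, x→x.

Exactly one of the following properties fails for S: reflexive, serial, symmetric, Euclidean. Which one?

Euclidean

Reflexive: yes — every world is S-related to itself.
Serial: yes — every world has a successor (e.g. s S s).
Symmetric: yes — every pair in S has its reverse in S.
Euclidean: no — t S s and t S v, but not s S v.
Only Euclidean fails.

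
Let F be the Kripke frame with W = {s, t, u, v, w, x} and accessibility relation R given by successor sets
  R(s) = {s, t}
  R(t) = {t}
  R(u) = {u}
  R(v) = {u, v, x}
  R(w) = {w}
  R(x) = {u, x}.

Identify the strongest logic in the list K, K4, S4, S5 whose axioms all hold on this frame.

S4

Transitive (axiom 4): yes — every two-step R-path is closed by a direct edge.
Reflexive (axiom T): yes — every world is R-related to itself.
Euclidean (axiom 5): no — v R u and v R x, but not u R x.
So F validates K, K4, S4; S5 would additionally require R to be Euclidean. The strongest is S4.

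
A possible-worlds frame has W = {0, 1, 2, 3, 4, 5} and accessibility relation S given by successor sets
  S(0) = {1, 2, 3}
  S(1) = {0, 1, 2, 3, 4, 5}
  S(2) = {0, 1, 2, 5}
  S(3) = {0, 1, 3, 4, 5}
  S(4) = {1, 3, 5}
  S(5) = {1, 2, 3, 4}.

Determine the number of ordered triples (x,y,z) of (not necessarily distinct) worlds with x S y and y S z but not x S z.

30

Enumerating: (0,1,0), (0,1,4), (0,1,5), (0,2,0), (0,2,5), (0,3,0), (0,3,4), (0,3,5), (2,0,3), (2,1,3), (2,1,4), (2,5,3), … and 18 more.
Total: 30.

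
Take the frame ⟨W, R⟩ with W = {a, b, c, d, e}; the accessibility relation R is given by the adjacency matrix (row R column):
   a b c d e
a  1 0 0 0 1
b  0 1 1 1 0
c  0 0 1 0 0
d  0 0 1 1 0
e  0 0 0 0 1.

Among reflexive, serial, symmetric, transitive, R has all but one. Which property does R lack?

symmetric

Reflexive: yes — every world is R-related to itself.
Serial: yes — every world has a successor (e.g. a R a).
Symmetric: no — a R e but not e R a.
Transitive: yes — every two-step R-path is closed by a direct edge.
Only symmetric fails.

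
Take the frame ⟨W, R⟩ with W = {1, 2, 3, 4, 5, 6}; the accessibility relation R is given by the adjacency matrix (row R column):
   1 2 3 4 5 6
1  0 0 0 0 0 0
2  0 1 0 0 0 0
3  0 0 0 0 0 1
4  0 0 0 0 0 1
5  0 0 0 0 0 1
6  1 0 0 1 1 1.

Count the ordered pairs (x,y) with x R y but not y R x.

Enumerating: (3,6), (6,1).

2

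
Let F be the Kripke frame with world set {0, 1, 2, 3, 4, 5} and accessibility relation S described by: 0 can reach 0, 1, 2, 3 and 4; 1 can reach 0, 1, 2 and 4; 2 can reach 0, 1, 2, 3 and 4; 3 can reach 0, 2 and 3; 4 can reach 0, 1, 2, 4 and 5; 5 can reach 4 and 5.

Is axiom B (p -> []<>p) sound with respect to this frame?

Yes

The schema B characterises exactly the symmetric frames.
Symmetric: yes — every pair in S has its reverse in S.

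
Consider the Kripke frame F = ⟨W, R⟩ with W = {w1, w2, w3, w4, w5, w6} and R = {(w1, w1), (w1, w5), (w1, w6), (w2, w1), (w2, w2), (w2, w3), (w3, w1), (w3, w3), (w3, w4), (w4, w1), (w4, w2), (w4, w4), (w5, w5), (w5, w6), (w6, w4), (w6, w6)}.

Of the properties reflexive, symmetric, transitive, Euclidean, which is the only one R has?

Reflexive: yes — every world is R-related to itself.
Symmetric: no — w1 R w5 but not w5 R w1.
Transitive: no — w1 R w6 and w6 R w4, but not w1 R w4.
Euclidean: no — w1 R w6 and w1 R w5, but not w6 R w5.
Only reflexive holds.

reflexive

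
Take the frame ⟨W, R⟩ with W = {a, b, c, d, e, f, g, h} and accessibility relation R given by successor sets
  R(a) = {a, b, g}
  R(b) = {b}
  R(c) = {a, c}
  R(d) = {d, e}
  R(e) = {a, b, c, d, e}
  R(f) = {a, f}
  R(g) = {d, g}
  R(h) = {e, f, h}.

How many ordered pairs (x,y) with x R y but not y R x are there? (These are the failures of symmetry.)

Enumerating: (a,b), (a,g), (c,a), (e,a), (e,b), (e,c), (f,a), (g,d), (h,e), (h,f).

10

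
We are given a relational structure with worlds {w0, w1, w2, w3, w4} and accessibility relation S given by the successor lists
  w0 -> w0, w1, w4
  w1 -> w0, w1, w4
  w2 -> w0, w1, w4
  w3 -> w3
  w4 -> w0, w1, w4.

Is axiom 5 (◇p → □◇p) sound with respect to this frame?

Axiom 5 corresponds to the accessibility relation being Euclidean.
Euclidean: yes — any two successors of a common world are S-related.

Yes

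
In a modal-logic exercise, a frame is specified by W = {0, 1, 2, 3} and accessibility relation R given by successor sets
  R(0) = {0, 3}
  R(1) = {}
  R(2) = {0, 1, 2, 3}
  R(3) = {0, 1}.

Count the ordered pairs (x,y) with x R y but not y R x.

4

Enumerating: (2,0), (2,1), (2,3), (3,1).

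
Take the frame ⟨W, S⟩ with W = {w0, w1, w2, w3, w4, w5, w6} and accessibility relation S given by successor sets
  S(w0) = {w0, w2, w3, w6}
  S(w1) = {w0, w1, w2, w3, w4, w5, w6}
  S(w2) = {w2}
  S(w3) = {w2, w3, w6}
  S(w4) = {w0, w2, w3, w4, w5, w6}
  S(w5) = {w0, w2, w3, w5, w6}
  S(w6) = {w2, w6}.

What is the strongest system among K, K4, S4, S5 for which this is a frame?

S4

Transitive (axiom 4): yes — every two-step S-path is closed by a direct edge.
Reflexive (axiom T): yes — every world is S-related to itself.
Euclidean (axiom 5): no — w0 S w2 and w0 S w3, but not w2 S w3.
So F validates K, K4, S4; S5 would additionally require S to be Euclidean. The strongest is S4.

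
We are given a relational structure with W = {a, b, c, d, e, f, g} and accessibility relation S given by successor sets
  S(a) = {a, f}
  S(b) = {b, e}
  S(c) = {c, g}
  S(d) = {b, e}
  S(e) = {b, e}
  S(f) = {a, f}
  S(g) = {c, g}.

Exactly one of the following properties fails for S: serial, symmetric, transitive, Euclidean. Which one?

symmetric

Serial: yes — every world has a successor (e.g. a S a).
Symmetric: no — d S b but not b S d.
Transitive: yes — every two-step S-path is closed by a direct edge.
Euclidean: yes — any two successors of a common world are S-related.
Only symmetric fails.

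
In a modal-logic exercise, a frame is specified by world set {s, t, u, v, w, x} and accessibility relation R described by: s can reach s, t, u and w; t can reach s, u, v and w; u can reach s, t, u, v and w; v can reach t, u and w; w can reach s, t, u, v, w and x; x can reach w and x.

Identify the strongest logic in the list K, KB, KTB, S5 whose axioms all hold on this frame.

Symmetric (axiom B): yes — every pair in R has its reverse in R.
Reflexive (axiom T): no — t is not related to itself.
Euclidean (axiom 5): no — t R s and t R v, but not s R v.
So F validates K, KB; KTB would additionally require R to be reflexive. The strongest is KB.

KB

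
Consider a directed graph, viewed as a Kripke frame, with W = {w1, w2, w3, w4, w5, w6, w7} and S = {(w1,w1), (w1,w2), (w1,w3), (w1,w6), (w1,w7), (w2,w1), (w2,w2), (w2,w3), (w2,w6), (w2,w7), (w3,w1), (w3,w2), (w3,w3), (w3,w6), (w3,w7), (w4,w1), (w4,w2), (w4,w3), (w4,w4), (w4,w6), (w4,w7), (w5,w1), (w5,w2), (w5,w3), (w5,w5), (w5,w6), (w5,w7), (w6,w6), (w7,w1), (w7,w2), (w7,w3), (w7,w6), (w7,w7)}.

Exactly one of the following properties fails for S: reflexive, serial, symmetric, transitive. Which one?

Reflexive: yes — every world is S-related to itself.
Serial: yes — every world has a successor (e.g. w1 S w1).
Symmetric: no — w1 S w6 but not w6 S w1.
Transitive: yes — every two-step S-path is closed by a direct edge.
Only symmetric fails.

symmetric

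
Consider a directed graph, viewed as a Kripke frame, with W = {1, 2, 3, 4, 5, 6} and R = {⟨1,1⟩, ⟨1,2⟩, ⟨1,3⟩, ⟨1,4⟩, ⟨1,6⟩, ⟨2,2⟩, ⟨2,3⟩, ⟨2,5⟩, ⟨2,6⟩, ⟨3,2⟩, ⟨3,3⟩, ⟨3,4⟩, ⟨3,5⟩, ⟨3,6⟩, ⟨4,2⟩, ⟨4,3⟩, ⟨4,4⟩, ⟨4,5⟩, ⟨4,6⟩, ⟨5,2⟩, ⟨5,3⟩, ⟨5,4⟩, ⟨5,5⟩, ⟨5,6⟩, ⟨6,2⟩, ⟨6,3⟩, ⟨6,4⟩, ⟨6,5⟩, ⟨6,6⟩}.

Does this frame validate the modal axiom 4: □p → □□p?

By correspondence theory, 4 is valid on a frame iff R is transitive.
Transitive: no — 1 R 2 and 2 R 5, but not 1 R 5.

No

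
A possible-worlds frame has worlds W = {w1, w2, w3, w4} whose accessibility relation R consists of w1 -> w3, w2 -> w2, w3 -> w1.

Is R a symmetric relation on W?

Symmetric: yes — every pair in R has its reverse in R.

Yes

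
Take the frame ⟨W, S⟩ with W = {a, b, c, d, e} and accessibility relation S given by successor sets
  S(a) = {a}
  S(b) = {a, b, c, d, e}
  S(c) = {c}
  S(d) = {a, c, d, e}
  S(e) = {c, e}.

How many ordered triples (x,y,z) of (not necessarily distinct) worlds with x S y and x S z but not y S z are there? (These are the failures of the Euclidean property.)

21

Enumerating: (b,a,b), (b,a,c), (b,a,d), (b,a,e), (b,c,a), (b,c,b), (b,c,d), (b,c,e), (b,d,b), (b,e,a), (b,e,b), (b,e,d), … and 9 more.
Total: 21.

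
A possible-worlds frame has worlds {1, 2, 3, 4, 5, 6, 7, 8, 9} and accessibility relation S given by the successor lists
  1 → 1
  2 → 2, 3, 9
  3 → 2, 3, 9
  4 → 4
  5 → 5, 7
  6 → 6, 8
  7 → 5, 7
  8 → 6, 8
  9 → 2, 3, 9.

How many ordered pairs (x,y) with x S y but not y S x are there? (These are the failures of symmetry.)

0

S is symmetric; there are no such tuples.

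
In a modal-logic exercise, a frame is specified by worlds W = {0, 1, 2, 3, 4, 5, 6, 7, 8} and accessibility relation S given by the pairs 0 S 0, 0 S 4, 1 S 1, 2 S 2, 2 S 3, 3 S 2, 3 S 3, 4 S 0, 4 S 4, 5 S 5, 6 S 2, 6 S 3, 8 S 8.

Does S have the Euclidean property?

Yes

Euclidean: yes — any two successors of a common world are S-related.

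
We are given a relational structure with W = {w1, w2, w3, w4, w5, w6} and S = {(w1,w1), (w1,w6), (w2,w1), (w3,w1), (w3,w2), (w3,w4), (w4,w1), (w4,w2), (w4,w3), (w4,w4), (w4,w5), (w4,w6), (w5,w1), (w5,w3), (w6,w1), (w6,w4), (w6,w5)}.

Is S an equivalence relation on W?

No

Reflexive: no — w2 is not related to itself.
Symmetric: no — w2 S w1 but not w1 S w2.
Transitive: no — w1 S w6 and w6 S w4, but not w1 S w4.
So S is not an equivalence relation.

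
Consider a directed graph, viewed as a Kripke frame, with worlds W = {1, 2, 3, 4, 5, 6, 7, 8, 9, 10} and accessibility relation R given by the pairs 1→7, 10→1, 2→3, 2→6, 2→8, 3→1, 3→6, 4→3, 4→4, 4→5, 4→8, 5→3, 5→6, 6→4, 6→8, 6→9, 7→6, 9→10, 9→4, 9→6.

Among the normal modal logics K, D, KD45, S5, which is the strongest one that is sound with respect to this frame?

Serial (axiom D): no — 8 has no R-successor.
Euclidean (axiom 5): no — 2 R 3 and 2 R 8, but not 3 R 8.
Transitive (axiom 4): no — 1 R 7 and 7 R 6, but not 1 R 6.
Reflexive (axiom T): no — 1 is not related to itself.
So F validates K; D would additionally require R to be serial. The strongest is K.

K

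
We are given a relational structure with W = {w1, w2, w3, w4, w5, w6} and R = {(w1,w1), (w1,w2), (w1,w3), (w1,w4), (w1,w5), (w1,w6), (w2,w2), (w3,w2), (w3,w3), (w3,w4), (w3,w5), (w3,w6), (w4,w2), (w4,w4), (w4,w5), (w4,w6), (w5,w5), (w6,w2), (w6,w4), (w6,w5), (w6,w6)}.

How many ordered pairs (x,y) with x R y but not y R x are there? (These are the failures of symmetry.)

13

Enumerating: (w1,w2), (w1,w3), (w1,w4), (w1,w5), (w1,w6), (w3,w2), (w3,w4), (w3,w5), (w3,w6), (w4,w2), (w4,w5), (w6,w2), (w6,w5).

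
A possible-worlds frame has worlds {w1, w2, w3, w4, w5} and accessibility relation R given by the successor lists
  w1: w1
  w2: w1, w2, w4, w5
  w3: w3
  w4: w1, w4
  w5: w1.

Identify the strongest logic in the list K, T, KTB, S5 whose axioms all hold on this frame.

Reflexive (axiom T): no — w5 is not related to itself.
Symmetric (axiom B): no — w2 R w1 but not w1 R w2.
Euclidean (axiom 5): no — w2 R w1 and w2 R w4, but not w1 R w4.
So F validates K; T would additionally require R to be reflexive. The strongest is K.

K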